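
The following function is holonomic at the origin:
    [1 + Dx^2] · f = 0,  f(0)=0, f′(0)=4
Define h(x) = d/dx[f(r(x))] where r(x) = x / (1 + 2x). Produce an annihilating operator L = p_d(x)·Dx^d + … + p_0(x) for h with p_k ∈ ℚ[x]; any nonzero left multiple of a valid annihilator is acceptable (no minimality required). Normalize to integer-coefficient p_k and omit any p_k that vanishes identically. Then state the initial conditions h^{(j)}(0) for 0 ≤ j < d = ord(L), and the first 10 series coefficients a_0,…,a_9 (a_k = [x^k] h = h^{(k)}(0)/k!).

L = (25 + 96·x + 96·x^2) + (12 + 72·x + 144·x^2 + 96·x^3)·Dx + (1 + 8·x + 24·x^2 + 32·x^3 + 16·x^4)·Dx^2  (order 2).
h: a_k = 4, -16, 46, -112, 1441/6, -450, 123479/180, -26396/45, -12104063/10080, 4486271/504, …
ICs: h(0) = 4, h′(0) = -16.

f: a_k = 0, 4, 0, -2/3, 0, 1/30, 0, -1/1260, 0, 1/90720, …
Change of var in L_f (x↦r) gives L₀.
h₀' ⇒ L via d/dx closure of L₀.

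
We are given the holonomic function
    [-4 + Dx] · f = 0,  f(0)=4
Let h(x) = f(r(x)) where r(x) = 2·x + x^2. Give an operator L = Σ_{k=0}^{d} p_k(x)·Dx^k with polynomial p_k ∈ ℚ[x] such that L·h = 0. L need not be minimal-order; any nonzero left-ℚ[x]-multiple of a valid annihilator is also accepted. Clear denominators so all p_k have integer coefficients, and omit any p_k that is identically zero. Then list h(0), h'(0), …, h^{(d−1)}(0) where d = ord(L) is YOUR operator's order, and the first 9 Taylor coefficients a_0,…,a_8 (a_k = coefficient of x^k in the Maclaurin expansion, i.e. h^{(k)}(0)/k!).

f: a_k = 4, 16, 32, 128/3, 128/3, 512/15, 1024/45, 4096/315, 2048/315, …
L₀ from L_f via x↦r, Dx↦r'^{-1}Dx.
L = (-8 - 8·x) + Dx  (order 1).
h: a_k = 4, 32, 144, 1408/3, 3680/3, 13568/5, 236416/45, 2868224/315, 1507712/105, …
ICs: h(0) = 4.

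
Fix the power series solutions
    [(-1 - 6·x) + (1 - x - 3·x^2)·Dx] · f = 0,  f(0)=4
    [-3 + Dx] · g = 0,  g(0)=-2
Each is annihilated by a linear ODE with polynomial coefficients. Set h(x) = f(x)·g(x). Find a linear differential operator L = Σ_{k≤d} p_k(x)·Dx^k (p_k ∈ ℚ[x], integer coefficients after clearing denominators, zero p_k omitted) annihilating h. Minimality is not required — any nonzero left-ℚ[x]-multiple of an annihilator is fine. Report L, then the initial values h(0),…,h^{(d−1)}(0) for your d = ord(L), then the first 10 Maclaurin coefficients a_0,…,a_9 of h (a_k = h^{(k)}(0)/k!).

f: a_k = 4, 4, 16, 28, 76, 160, 388, 868, 2032, 4636, …
g: a_k = -2, -6, -9, -9, -27/4, -81/20, -81/40, -243/280, -729/2240, -243/2240, …
f·g: L₀ = L_f ⊗_s L_g, ord ≤ 1·1.
L = (4 + 3·x - 9·x^2) + (-1 + x + 3·x^2)·Dx  (order 1).
h: a_k = -8, -32, -92, -224, -527, -6076/5, -28043/10, -225868/35, -8325841/560, -4791937/140, …
ICs: h(0) = -8.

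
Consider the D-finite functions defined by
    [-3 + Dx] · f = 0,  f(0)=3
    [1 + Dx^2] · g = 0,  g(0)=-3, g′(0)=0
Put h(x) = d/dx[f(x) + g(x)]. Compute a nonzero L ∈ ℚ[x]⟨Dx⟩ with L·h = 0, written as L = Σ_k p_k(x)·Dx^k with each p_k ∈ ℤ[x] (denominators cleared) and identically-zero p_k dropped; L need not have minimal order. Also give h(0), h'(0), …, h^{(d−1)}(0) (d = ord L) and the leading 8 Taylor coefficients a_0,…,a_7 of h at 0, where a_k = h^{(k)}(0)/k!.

L = 3 - Dx + 3·Dx^2 - Dx^3  (order 3).
h: a_k = 9, 30, 81/2, 40, 243/8, 73/4, 729/80, 82/21, …
ICs: h(0) = 9, h′(0) = 30, h′′(0) = 81.

f: a_k = 3, 9, 27/2, 27/2, 81/8, 243/40, 243/80, 729/560, …
g: a_k = -3, 0, 3/2, 0, -1/8, 0, 1/240, 0, …
Weyl lclm of L_f,L_g ⇒ L₀ (ord ≤ 3).
Differentiate: ansatz ord ≤ ord L₀ ⇒ L.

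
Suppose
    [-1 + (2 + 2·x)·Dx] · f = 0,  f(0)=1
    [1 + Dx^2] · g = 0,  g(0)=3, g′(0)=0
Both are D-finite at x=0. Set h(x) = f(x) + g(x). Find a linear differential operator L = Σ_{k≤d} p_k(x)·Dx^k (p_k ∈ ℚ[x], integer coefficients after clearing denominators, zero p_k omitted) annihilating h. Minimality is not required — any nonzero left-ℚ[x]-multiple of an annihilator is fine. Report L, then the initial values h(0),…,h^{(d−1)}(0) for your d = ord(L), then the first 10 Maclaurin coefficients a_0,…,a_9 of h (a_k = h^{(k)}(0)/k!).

L = (-7 - 8·x - 4·x^2) + (6 + 22·x + 24·x^2 + 8·x^3)·Dx + (-7 - 8·x - 4·x^2)·Dx^2 + (6 + 22·x + 24·x^2 + 8·x^3)·Dx^3  (order 3).
h: a_k = 4, 1/2, -13/8, 1/16, 11/128, 7/256, -379/15360, 33/2048, -44789/3440640, 715/65536, …
ICs: h(0) = 4, h′(0) = 1/2, h′′(0) = -13/4.

f: a_k = 1, 1/2, -1/8, 1/16, -5/128, 7/256, -21/1024, 33/2048, -429/32768, 715/65536, …
g: a_k = 3, 0, -3/2, 0, 1/8, 0, -1/240, 0, 1/13440, 0, …
L₀ := lclm(L_f,L_g); ord L₀ ≤ 1+2.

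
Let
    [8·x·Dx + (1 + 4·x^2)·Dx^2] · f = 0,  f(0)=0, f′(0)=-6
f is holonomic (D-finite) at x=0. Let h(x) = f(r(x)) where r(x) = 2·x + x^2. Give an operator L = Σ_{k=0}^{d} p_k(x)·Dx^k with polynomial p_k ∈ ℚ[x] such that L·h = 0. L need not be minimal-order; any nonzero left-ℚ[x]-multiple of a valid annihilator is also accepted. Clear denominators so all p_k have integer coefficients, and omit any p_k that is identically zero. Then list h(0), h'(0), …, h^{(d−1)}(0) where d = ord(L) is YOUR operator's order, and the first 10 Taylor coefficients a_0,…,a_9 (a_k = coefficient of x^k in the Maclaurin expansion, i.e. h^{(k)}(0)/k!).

f: a_k = 0, -6, 0, 8, 0, -96/5, 0, 384/7, 0, -512/3, …
Substitute x→r, Dx→(1/r')Dx; clear ⇒ L₀.
L = (-1 + 32·x + 64·x^2 + 48·x^3 + 12·x^4)·Dx + (1 + x + 16·x^2 + 32·x^3 + 20·x^4 + 4·x^5)·Dx^2  (order 2).
h: a_k = 0, -12, -6, 64, 96, -2832/5, -1528, 38400/7, 23808, -152128/3, …
ICs: h(0) = 0, h′(0) = -12.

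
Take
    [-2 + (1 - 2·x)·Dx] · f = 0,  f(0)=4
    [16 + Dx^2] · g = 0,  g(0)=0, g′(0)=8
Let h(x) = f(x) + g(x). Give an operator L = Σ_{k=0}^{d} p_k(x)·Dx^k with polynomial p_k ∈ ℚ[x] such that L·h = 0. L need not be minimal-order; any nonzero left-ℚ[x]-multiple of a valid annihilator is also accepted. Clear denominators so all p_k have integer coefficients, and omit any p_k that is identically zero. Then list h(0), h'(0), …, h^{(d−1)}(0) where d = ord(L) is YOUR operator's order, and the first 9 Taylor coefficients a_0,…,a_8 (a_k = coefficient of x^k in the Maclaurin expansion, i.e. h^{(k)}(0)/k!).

L = (160 - 256·x + 256·x^2) + (-48 + 224·x - 384·x^2 + 256·x^3)·Dx + (10 - 16·x + 16·x^2)·Dx^2 + (-3 + 14·x - 24·x^2 + 16·x^3)·Dx^3  (order 3).
h: a_k = 4, 16, 16, 32/3, 64, 2176/15, 256, 159232/315, 1024, …
ICs: h(0) = 4, h′(0) = 16, h′′(0) = 32.

f: a_k = 4, 8, 16, 32, 64, 128, 256, 512, 1024, …
g: a_k = 0, 8, 0, -64/3, 0, 256/15, 0, -2048/315, 0, …
h₀=f+g: left-lcm gives L₀, ord ≤ 3.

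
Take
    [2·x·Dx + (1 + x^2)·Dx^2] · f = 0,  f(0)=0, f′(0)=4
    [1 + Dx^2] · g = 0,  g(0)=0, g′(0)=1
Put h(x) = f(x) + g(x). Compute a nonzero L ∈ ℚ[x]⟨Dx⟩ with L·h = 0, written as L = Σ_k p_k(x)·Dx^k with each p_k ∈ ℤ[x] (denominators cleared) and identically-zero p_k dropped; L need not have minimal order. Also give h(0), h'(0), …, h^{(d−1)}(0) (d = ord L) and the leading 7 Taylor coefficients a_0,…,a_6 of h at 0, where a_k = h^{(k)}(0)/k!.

L = (-22·x + 28·x^3 + 2·x^5)·Dx + (-1 + 7·x^2 + 9·x^4 + x^6)·Dx^2 + (-22·x + 28·x^3 + 2·x^5)·Dx^3 + (-1 + 7·x^2 + 9·x^4 + x^6)·Dx^4  (order 4).
h: a_k = 0, 5, 0, -3/2, 0, 97/120, 0, …
ICs: h(0) = 0, h′(0) = 5, h′′(0) = 0, h′′′(0) = -9.

f: a_k = 0, 4, 0, -4/3, 0, 4/5, 0, …
g: a_k = 0, 1, 0, -1/6, 0, 1/120, 0, …
Weyl lclm of L_f,L_g ⇒ L₀ (ord ≤ 4).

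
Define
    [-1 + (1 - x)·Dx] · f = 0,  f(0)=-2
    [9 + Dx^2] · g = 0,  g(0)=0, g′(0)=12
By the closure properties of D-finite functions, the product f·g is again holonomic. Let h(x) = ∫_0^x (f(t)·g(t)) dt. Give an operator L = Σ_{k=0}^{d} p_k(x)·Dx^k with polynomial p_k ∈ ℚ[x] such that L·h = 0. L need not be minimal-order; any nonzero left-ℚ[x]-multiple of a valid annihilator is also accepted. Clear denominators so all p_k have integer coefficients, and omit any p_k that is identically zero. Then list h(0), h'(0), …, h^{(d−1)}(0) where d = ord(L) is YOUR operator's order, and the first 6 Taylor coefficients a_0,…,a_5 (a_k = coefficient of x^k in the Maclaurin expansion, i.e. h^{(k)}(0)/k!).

L = (-9 + 9·x)·Dx + 2·Dx^2 + (-1 + x)·Dx^3  (order 3).
h: a_k = 0, 0, -12, -8, 3, 12/5, …
ICs: h(0) = 0, h′(0) = 0, h′′(0) = -24.

f: a_k = -2, -2, -2, -2, -2, -2, …
g: a_k = 0, 12, 0, -18, 0, 81/10, …
h₀=f·g: eliminate ⇒ L₀, order ≤ 1·2.
Integrate: L := L₀·Dx.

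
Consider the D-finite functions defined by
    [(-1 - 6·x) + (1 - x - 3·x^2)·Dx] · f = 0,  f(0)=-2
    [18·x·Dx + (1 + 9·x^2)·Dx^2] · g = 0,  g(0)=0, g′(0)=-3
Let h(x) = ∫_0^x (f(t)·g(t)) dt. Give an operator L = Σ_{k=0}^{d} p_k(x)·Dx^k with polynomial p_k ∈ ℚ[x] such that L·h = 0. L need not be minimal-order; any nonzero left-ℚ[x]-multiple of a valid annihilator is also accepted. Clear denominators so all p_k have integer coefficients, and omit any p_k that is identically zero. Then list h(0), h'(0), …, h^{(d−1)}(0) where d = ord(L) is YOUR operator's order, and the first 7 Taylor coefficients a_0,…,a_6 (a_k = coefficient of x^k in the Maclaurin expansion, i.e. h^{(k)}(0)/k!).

L = (6 + 18·x + 162·x^2)·Dx + (2 - 6·x + 36·x^2 + 162·x^3)·Dx^2 + (-1 + x - 6·x^2 + 9·x^3 + 27·x^4)·Dx^3  (order 3).
h: a_k = 0, 0, 3, 2, 3/2, 24/5, 116/5, …
ICs: h(0) = 0, h′(0) = 0, h′′(0) = 6.

f: a_k = -2, -2, -8, -14, -38, -80, -194, …
g: a_k = 0, -3, 0, 9, 0, -243/5, 0, …
Product ⇒ symmetric product L₀, ord ≤ 2.
h=∫h₀ ⇒ L = L₀·Dx.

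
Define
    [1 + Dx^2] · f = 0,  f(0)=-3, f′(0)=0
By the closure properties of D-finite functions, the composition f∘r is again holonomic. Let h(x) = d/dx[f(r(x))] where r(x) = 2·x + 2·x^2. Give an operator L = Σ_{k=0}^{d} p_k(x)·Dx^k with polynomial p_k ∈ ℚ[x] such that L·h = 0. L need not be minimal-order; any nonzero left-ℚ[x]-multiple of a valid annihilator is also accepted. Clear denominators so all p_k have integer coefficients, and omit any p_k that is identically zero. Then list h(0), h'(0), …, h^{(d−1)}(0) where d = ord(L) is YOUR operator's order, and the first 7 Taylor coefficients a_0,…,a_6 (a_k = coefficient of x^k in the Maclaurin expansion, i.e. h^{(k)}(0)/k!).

L = (16 + 32·x + 96·x^2 + 128·x^3 + 64·x^4) + (-6 - 12·x)·Dx + (1 + 4·x + 4·x^2)·Dx^2  (order 2).
h: a_k = 0, 12, 36, 16, -40, -352/5, -224/5, …
ICs: h(0) = 0, h′(0) = 12.

f: a_k = -3, 0, 3/2, 0, -1/8, 0, 1/240, …
f∘r: x↦r, Dx↦Dx/r' in L_f ⇒ L₀.
Differentiate: ansatz ord ≤ ord L₀ ⇒ L.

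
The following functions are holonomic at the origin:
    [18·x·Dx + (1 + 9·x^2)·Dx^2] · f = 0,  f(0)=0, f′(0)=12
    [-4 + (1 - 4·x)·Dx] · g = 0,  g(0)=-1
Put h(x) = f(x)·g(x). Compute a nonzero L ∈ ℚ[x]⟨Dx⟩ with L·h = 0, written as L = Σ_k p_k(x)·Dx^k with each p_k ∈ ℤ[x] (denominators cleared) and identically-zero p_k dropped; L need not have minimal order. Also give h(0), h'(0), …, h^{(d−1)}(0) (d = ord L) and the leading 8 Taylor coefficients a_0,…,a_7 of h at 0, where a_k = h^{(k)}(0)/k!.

f: a_k = 0, 12, 0, -36, 0, 972/5, 0, -8748/7, …
g: a_k = -1, -4, -16, -64, -256, -1024, -4096, -16384, …
f·g: L₀ = L_f ⊗_s L_g, ord ≤ 2·1.
L = 72·x + (8 - 18·x + 144·x^2)·Dx + (-1 + 4·x - 9·x^2 + 36·x^3)·Dx^2  (order 2).
h: a_k = 0, -12, -48, -156, -624, -13452/5, -53808/5, -1462884/35, …
ICs: h(0) = 0, h′(0) = -12.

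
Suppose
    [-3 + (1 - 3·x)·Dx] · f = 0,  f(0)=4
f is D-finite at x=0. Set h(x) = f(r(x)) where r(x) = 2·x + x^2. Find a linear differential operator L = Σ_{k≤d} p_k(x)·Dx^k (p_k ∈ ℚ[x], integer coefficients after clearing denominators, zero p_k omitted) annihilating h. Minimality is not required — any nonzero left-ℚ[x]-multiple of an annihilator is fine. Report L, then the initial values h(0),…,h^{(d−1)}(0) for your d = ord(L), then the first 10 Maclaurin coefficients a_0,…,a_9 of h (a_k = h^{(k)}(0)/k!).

f: a_k = 4, 12, 36, 108, 324, 972, 2916, 8748, 26244, 78732, …
L₀ from L_f via x↦r, Dx↦r'^{-1}Dx.
L = (6 + 6·x) + (-1 + 6·x + 3·x^2)·Dx  (order 1).
h: a_k = 4, 24, 156, 1008, 6516, 42120, 272268, 1759968, 11376612, 73539576, …
ICs: h(0) = 4.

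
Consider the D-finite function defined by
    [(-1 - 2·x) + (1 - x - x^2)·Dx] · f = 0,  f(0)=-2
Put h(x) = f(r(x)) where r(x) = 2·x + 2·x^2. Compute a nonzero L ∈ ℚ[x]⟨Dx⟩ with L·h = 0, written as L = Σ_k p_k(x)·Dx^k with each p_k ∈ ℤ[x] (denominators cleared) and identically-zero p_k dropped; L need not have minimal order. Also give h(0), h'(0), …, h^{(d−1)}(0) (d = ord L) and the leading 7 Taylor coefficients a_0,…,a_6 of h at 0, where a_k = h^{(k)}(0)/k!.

L = (2 + 12·x + 24·x^2 + 16·x^3) + (-1 + 2·x + 6·x^2 + 8·x^3 + 4·x^4)·Dx  (order 1).
h: a_k = -2, -4, -20, -80, -320, -1296, -5232, …
ICs: h(0) = -2.

f: a_k = -2, -2, -4, -6, -10, -16, -26, …
Substitute x→r, Dx→(1/r')Dx; clear ⇒ L₀.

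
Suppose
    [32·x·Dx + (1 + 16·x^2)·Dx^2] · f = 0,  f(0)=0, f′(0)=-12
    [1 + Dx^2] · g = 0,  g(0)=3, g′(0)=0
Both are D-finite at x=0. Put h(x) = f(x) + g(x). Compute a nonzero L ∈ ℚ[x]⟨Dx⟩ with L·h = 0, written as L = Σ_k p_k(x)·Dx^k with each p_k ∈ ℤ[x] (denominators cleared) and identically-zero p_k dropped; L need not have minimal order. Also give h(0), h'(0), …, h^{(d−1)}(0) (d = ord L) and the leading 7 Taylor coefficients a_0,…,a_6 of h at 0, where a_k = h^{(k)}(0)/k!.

f: a_k = 0, -12, 0, 64, 0, -3072/5, 0, …
g: a_k = 3, 0, -3/2, 0, 1/8, 0, -1/240, …
Weyl lclm of L_f,L_g ⇒ L₀ (ord ≤ 4).
L = (-6112·x + 99328·x^3 + 8192·x^5)·Dx + (-31 + 1072·x^2 + 25344·x^4 + 4096·x^6)·Dx^2 + (-6112·x + 99328·x^3 + 8192·x^5)·Dx^3 + (-31 + 1072·x^2 + 25344·x^4 + 4096·x^6)·Dx^4  (order 4).
h: a_k = 3, -12, -3/2, 64, 1/8, -3072/5, -1/240, …
ICs: h(0) = 3, h′(0) = -12, h′′(0) = -3, h′′′(0) = 384.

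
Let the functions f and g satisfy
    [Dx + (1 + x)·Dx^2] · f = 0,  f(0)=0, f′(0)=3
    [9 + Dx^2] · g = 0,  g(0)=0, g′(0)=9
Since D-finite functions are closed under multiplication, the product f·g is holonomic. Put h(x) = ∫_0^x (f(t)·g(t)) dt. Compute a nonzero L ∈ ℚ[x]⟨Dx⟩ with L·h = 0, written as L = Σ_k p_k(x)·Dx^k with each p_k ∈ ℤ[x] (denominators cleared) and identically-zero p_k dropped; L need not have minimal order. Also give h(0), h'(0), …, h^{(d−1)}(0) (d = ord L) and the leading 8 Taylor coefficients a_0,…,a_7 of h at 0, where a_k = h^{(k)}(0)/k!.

L = (2493 + 10854·x + 17091·x^2 + 11664·x^3 + 2916·x^4)·Dx + (612 + 1908·x + 1944·x^2 + 648·x^3)·Dx^2 + (592 + 2484·x + 3834·x^2 + 2592·x^3 + 648·x^4)·Dx^3 + (68 + 212·x + 216·x^2 + 72·x^3)·Dx^4 + (35 + 142·x + 215·x^2 + 144·x^3 + 36·x^4)·Dx^5  (order 5).
h: a_k = 0, 0, 0, 9, -27/8, -63/10, 9/4, 81/56, …
ICs: h(0) = 0, h′(0) = 0, h′′(0) = 0, h′′′(0) = 54, h′′′′(0) = -81.

f: a_k = 0, 3, -3/2, 1, -3/4, 3/5, -1/2, 3/7, …
g: a_k = 0, 9, 0, -27/2, 0, 243/40, 0, -729/560, …
h₀=f·g: eliminate ⇒ L₀, order ≤ 2·2.
Integrate: L := L₀·Dx.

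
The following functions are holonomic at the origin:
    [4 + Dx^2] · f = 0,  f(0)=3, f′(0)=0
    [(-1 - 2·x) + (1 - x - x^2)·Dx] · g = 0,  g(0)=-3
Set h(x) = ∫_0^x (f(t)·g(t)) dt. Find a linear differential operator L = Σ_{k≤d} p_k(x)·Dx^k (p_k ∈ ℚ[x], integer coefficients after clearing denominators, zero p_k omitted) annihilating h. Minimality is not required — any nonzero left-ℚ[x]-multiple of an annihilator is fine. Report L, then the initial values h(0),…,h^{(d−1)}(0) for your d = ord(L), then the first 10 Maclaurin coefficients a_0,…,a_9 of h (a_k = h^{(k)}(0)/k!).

f: a_k = 3, 0, -6, 0, 2, 0, -4/15, 0, 2/105, 0, …
g: a_k = -3, -3, -6, -9, -15, -24, -39, -63, -102, -165, …
Sym-product of L_f,L_g gives L₀ (≤ ord 2).
h=∫h₀ ⇒ L = L₀·Dx.
L = (-2 + 4·x + 4·x^2)·Dx + (2 + 4·x)·Dx^2 + (-1 + x + x^2)·Dx^3  (order 3).
h: a_k = 0, -9, -9/2, 0, -9/4, -3, -4, -191/35, -311/40, -1172/105, …
ICs: h(0) = 0, h′(0) = -9, h′′(0) = -9.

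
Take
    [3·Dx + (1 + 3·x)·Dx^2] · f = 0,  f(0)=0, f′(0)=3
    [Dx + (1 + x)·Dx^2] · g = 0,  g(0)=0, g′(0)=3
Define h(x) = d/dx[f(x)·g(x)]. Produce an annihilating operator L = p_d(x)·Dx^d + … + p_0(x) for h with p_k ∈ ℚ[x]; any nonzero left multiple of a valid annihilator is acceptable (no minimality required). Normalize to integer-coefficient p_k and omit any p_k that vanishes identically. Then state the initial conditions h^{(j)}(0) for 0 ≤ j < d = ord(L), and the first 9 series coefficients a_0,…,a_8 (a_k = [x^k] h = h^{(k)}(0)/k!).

L = (30 + 72·x + 54·x^2) + (76 + 354·x + 540·x^2 + 270·x^3)·Dx + (29 + 200·x + 486·x^2 + 504·x^3 + 189·x^4)·Dx^2 + (2 + 19·x + 68·x^2 + 114·x^3 + 90·x^4 + 27·x^5)·Dx^3  (order 3).
h: a_k = 0, 18, -54, 147, -405, 11421/10, -16401/5, 133533/14, -1957203/70, …
ICs: h(0) = 0, h′(0) = 18, h′′(0) = -108.

f: a_k = 0, 3, -9/2, 9, -81/4, 243/5, -243/2, 2187/7, -6561/8, …
g: a_k = 0, 3, -3/2, 1, -3/4, 3/5, -1/2, 3/7, -3/8, …
Sym-product of L_f,L_g gives L₀ (≤ ord 4).
Differentiate: ansatz ord ≤ ord L₀ ⇒ L.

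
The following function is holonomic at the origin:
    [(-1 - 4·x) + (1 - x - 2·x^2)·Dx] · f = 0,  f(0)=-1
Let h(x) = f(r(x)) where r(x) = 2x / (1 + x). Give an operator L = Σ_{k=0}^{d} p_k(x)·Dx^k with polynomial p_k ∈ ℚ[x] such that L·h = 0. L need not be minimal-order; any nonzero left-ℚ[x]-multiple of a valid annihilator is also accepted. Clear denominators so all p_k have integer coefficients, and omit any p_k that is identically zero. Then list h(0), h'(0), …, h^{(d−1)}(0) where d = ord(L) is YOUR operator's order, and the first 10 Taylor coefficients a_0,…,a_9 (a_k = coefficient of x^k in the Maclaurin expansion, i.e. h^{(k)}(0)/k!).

L = (2 + 18·x) + (-1 - x + 9·x^2 + 9·x^3)·Dx  (order 1).
h: a_k = -1, -2, -10, -18, -90, -162, -810, -1458, -7290, -13122, …
ICs: h(0) = -1.

f: a_k = -1, -1, -3, -5, -11, -21, -43, -85, -171, -341, …
L₀ from L_f via x↦r, Dx↦r'^{-1}Dx.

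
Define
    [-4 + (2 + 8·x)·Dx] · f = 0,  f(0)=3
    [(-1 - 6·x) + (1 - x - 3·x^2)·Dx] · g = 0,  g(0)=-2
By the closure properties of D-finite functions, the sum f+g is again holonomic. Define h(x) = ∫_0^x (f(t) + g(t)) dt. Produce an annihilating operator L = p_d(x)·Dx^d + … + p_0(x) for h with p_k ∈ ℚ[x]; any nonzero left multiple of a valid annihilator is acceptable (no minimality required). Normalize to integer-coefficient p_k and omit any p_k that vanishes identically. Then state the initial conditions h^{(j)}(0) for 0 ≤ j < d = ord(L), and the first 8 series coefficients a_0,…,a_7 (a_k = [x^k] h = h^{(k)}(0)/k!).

L = (20 + 120·x + 216·x^2 + 360·x^3)·Dx + (-12 - 74·x - 306·x^2 - 744·x^3 - 900·x^4)·Dx^2 + (-1 + 9·x + 73·x^2 + 18·x^3 - 354·x^4 - 360·x^5)·Dx^3  (order 3).
h: a_k = 0, 1, 2, -14/3, -1/2, -68/5, 2/3, -446/7, …
ICs: h(0) = 0, h′(0) = 1, h′′(0) = 4.

f: a_k = 3, 6, -6, 12, -30, 84, -252, 792, …
g: a_k = -2, -2, -8, -14, -38, -80, -194, -434, …
Weyl lclm of L_f,L_g ⇒ L₀ (ord ≤ 2).
∫: right-multiply L₀ by Dx.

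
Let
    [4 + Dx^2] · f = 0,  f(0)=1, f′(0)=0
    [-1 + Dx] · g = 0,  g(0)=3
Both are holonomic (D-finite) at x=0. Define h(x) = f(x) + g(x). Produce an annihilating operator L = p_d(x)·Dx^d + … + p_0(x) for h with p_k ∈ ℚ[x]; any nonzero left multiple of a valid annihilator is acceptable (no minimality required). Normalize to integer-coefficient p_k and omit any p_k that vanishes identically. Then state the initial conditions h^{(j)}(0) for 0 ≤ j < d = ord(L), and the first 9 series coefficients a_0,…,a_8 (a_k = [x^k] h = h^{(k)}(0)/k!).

f: a_k = 1, 0, -2, 0, 2/3, 0, -4/45, 0, 2/315, …
g: a_k = 3, 3, 3/2, 1/2, 1/8, 1/40, 1/240, 1/1680, 1/13440, …
Weyl lclm of L_f,L_g ⇒ L₀ (ord ≤ 3).
L = -4 + 4·Dx - Dx^2 + Dx^3  (order 3).
h: a_k = 4, 3, -1/2, 1/2, 19/24, 1/40, -61/720, 1/1680, 37/5760, …
ICs: h(0) = 4, h′(0) = 3, h′′(0) = -1.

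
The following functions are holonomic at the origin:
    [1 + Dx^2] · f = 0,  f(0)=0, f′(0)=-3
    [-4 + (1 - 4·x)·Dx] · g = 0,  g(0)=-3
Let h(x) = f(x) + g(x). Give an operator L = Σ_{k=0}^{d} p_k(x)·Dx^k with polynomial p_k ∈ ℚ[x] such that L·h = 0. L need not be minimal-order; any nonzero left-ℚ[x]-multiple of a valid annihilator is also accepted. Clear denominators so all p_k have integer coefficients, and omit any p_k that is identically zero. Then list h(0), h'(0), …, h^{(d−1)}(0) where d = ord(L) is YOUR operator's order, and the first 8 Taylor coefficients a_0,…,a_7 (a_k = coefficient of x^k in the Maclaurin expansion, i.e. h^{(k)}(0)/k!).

L = (-388 + 32·x - 64·x^2) + (33 - 140·x + 48·x^2 - 64·x^3)·Dx + (-388 + 32·x - 64·x^2)·Dx^2 + (33 - 140·x + 48·x^2 - 64·x^3)·Dx^3  (order 3).
h: a_k = -3, -15, -48, -383/2, -768, -122881/40, -12288, -82575359/1680, …
ICs: h(0) = -3, h′(0) = -15, h′′(0) = -96.

f: a_k = 0, -3, 0, 1/2, 0, -1/40, 0, 1/1680, …
g: a_k = -3, -12, -48, -192, -768, -3072, -12288, -49152, …
L₀ := lclm(L_f,L_g); ord L₀ ≤ 2+1.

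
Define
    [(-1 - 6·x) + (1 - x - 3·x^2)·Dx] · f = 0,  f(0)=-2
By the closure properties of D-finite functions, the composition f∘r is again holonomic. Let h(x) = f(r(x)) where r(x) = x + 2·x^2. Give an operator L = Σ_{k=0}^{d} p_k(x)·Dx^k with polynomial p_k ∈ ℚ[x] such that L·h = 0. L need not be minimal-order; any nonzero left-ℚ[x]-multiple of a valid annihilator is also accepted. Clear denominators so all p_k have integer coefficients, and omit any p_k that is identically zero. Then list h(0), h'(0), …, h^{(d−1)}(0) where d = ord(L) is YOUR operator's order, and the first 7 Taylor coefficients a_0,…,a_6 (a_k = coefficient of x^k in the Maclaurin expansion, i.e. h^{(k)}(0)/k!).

L = (1 + 10·x + 36·x^2 + 48·x^3) + (-1 + x + 5·x^2 + 12·x^3 + 12·x^4)·Dx  (order 1).
h: a_k = -2, -2, -12, -46, -154, -552, -2018, …
ICs: h(0) = -2.

f: a_k = -2, -2, -8, -14, -38, -80, -194, …
L₀ from L_f via x↦r, Dx↦r'^{-1}Dx.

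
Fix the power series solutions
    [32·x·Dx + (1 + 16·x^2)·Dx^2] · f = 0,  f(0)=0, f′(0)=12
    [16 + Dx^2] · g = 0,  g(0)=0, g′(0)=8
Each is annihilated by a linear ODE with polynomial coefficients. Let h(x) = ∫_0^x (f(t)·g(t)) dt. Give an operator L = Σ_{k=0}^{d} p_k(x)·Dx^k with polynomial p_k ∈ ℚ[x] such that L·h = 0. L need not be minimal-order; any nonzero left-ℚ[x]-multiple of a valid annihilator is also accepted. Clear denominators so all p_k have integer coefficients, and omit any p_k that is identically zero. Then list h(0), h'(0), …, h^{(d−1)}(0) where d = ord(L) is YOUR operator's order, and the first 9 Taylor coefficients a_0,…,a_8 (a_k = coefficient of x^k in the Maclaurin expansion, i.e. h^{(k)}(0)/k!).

f: a_k = 0, 12, 0, -64, 0, 3072/5, 0, -49152/7, 0, …
g: a_k = 0, 8, 0, -64/3, 0, 256/15, 0, -2048/315, 0, …
Product ⇒ symmetric product L₀, ord ≤ 4.
h=∫₀ˣh₀: take L = L₀·Dx.
L = (1280 + 53248·x^2 + 360448·x^4 + 2097152·x^6 + 8388608·x^8)·Dx + (1536·x + 40960·x^3 + 393216·x^5 + 2097152·x^7)·Dx^2 + (96 + 4096·x^2 + 36864·x^4 + 262144·x^6 + 1048576·x^8)·Dx^3 + (96·x + 2560·x^3 + 24576·x^5 + 131072·x^7)·Dx^4 + (1 + 48·x^2 + 896·x^4 + 8192·x^6 + 32768·x^8)·Dx^5  (order 5).
h: a_k = 0, 0, 0, 32, 0, -768/5, 0, 19456/21, 0, …
ICs: h(0) = 0, h′(0) = 0, h′′(0) = 0, h′′′(0) = 192, h′′′′(0) = 0.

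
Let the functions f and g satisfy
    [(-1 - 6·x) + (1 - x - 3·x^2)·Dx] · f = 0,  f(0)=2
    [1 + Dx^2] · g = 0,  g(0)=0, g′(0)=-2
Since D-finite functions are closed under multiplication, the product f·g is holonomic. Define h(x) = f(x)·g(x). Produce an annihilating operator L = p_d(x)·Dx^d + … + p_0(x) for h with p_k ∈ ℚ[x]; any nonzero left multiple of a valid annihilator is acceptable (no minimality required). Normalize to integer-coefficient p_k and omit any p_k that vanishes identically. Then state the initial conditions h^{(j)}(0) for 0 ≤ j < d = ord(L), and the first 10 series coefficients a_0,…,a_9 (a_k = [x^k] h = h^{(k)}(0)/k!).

L = (5 + x + 3·x^2) + (2 + 12·x)·Dx + (-1 + x + 3·x^2)·Dx^2  (order 2).
h: a_k = 0, -4, -4, -46/3, -82/3, -2201/30, -4661/30, -473087/1260, -1060373/1260, -25504807/12960, …
ICs: h(0) = 0, h′(0) = -4.

f: a_k = 2, 2, 8, 14, 38, 80, 194, 434, 1016, 2318, …
g: a_k = 0, -2, 0, 1/3, 0, -1/60, 0, 1/2520, 0, -1/181440, …
Sym-product of L_f,L_g gives L₀ (≤ ord 2).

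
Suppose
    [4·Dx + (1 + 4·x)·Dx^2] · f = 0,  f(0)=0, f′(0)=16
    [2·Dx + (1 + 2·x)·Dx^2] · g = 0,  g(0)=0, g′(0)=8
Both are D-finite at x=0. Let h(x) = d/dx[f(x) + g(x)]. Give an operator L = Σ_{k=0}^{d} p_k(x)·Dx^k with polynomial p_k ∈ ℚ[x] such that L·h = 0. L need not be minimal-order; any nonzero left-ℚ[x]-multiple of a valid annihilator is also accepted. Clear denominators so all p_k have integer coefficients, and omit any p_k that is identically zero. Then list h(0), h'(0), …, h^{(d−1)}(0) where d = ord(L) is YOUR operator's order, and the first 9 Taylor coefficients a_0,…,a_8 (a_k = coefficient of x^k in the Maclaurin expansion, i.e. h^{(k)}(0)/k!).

L = 16 + (12 + 32·x)·Dx + (1 + 6·x + 8·x^2)·Dx^2  (order 2).
h: a_k = 24, -80, 288, -1088, 4224, -16640, 66048, -263168, 1050624, …
ICs: h(0) = 24, h′(0) = -80.

f: a_k = 0, 16, -32, 256/3, -256, 4096/5, -8192/3, 65536/7, -32768, …
g: a_k = 0, 8, -8, 32/3, -16, 128/5, -128/3, 512/7, -128, …
Sum ⇒ L₀ = lclm(L_f,L_g) in ℚ(x)⟨Dx⟩.
h=h₀': d/dx-closure on L₀ ⇒ L.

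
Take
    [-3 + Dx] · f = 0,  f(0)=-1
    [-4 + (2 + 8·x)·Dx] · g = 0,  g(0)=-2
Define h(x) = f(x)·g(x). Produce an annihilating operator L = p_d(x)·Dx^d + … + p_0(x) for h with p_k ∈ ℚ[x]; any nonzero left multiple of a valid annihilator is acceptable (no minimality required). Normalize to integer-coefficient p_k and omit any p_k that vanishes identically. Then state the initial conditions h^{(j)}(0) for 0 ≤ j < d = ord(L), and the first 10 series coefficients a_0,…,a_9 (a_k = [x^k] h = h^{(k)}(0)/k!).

L = (-5 - 12·x) + (1 + 4·x)·Dx  (order 1).
h: a_k = 2, 10, 17, 23, 43/4, 631/20, -459/8, 58749/280, -1544007/2240, 5258677/2240, …
ICs: h(0) = 2.

f: a_k = -1, -3, -9/2, -9/2, -27/8, -81/40, -81/80, -243/560, -729/4480, -243/4480, …
g: a_k = -2, -4, 4, -8, 20, -56, 168, -528, 1716, -5720, …
Sym-product of L_f,L_g gives L₀ (≤ ord 1).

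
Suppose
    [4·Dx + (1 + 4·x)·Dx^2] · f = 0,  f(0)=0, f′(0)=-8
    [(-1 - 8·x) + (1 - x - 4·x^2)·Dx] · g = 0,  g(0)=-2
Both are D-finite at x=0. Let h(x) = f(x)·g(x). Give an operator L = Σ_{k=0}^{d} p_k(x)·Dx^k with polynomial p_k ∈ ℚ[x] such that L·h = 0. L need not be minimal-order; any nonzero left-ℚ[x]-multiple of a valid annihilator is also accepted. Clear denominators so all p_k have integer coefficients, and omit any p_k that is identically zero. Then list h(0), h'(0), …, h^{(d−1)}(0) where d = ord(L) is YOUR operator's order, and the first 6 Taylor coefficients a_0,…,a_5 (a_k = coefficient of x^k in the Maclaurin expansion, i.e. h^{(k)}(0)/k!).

f: a_k = 0, -8, 16, -128/3, 128, -2048/5, …
g: a_k = -2, -2, -10, -18, -58, -130, …
f·g: L₀ = L_f ⊗_s L_g, ord ≤ 2·1.
L = (12 + 64·x) + (-2 + 28·x + 80·x^2)·Dx + (-1 - 3·x + 8·x^2 + 16·x^3)·Dx^2  (order 2).
h: a_k = 0, 16, -16, 400/3, -560/3, 17488/15, …
ICs: h(0) = 0, h′(0) = 16.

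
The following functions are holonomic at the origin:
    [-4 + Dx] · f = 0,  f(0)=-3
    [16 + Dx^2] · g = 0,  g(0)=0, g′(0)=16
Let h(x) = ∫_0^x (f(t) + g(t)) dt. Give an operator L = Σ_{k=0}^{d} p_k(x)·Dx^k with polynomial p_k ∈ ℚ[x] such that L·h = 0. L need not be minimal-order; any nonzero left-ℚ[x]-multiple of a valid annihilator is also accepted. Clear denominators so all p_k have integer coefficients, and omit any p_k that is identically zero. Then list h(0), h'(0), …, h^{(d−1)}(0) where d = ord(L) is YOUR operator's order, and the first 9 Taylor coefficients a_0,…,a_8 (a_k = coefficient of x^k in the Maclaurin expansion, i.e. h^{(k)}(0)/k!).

f: a_k = -3, -12, -24, -32, -32, -128/5, -256/15, -1024/105, -512/105, …
g: a_k = 0, 16, 0, -128/3, 0, 512/15, 0, -4096/315, 0, …
L₀ := lclm(L_f,L_g); ord L₀ ≤ 1+2.
Integrate: L := L₀·Dx.
L = -64·Dx + 16·Dx^2 - 4·Dx^3 + Dx^4  (order 4).
h: a_k = 0, -3, 2, -8, -56/3, -32/5, 64/45, -256/105, -128/45, …
ICs: h(0) = 0, h′(0) = -3, h′′(0) = 4, h′′′(0) = -48.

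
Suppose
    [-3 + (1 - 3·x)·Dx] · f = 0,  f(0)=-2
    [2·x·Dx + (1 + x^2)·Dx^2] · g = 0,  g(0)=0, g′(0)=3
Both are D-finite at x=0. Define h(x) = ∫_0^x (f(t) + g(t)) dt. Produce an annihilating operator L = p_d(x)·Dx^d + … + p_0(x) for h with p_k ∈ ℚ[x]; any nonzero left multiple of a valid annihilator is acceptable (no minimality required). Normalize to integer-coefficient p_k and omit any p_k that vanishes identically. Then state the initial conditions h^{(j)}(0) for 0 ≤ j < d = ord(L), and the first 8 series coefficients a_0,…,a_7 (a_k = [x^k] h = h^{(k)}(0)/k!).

f: a_k = -2, -6, -18, -54, -162, -486, -1458, -4374, …
g: a_k = 0, 3, 0, -1, 0, 3/5, 0, -3/7, …
Weyl lclm of L_f,L_g ⇒ L₀ (ord ≤ 3).
Integrate: L := L₀·Dx.
L = (-6 + 72·x + 18·x^2)·Dx^2 + (28 - 6·x + 60·x^2 + 18·x^3)·Dx^3 + (-3 + 8·x + 8·x^3 + 3·x^4)·Dx^4  (order 4).
h: a_k = 0, -2, -3/2, -6, -55/4, -162/5, -809/10, -1458/7, …
ICs: h(0) = 0, h′(0) = -2, h′′(0) = -3, h′′′(0) = -36.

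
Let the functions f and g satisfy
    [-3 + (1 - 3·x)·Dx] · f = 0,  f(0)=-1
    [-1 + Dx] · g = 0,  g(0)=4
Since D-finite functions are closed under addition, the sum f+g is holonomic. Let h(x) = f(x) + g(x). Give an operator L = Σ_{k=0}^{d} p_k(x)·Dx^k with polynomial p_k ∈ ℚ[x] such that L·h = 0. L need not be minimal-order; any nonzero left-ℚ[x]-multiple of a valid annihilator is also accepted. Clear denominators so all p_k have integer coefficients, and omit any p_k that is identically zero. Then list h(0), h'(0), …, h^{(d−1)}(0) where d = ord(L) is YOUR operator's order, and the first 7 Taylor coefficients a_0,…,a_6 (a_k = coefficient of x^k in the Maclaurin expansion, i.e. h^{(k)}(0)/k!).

f: a_k = -1, -3, -9, -27, -81, -243, -729, …
g: a_k = 4, 4, 2, 2/3, 1/6, 1/30, 1/180, …
Weyl lclm of L_f,L_g ⇒ L₀ (ord ≤ 2).
L = (-15 - 9·x) + (17 + 6·x - 9·x^2)·Dx + (-2 + 3·x + 9·x^2)·Dx^2  (order 2).
h: a_k = 3, 1, -7, -79/3, -485/6, -7289/30, -131219/180, …
ICs: h(0) = 3, h′(0) = 1.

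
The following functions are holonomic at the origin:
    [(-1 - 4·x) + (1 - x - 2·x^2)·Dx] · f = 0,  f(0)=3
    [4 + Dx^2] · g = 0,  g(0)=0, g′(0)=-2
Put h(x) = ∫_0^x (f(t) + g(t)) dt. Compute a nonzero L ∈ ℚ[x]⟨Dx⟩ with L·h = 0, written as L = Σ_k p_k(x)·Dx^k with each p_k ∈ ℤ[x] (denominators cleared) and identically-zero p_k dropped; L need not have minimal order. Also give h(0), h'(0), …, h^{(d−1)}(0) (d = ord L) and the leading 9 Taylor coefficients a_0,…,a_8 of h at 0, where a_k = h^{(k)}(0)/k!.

f: a_k = 3, 3, 9, 15, 33, 63, 129, 255, 513, …
g: a_k = 0, -2, 0, 4/3, 0, -4/15, 0, 8/315, 0, …
L₀ := lclm(L_f,L_g); ord L₀ ≤ 1+2.
∫: right-multiply L₀ by Dx.
L = (68 + 304·x + 200·x^2 + 320·x^3 + 160·x^4 + 128·x^5)·Dx + (-20 + 12·x + 24·x^2 + 8·x^3 + 48·x^4 + 96·x^5 + 64·x^6)·Dx^2 + (17 + 76·x + 50·x^2 + 80·x^3 + 40·x^4 + 32·x^5)·Dx^3 + (-5 + 3·x + 6·x^2 + 2·x^3 + 12·x^4 + 24·x^5 + 16·x^6)·Dx^4  (order 4).
h: a_k = 0, 3, 1/2, 3, 49/12, 33/5, 941/90, 129/7, 80333/2520, …
ICs: h(0) = 0, h′(0) = 3, h′′(0) = 1, h′′′(0) = 18.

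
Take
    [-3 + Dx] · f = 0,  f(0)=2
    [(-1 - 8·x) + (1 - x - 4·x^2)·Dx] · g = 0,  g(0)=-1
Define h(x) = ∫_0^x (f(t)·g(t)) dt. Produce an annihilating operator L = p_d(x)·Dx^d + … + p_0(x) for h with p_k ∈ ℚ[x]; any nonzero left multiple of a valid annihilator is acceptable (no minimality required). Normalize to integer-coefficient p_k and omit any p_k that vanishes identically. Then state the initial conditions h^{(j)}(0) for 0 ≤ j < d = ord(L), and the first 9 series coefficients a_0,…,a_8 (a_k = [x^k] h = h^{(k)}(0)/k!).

f: a_k = 2, 6, 9, 9, 27/4, 81/20, 81/40, 243/280, 729/2240, …
g: a_k = -1, -1, -5, -9, -29, -65, -181, -441, -1165, …
h₀=f·g: eliminate ⇒ L₀, order ≤ 1·1.
h=∫h₀ ⇒ L = L₀·Dx.
L = (4 + 5·x - 12·x^2)·Dx + (-1 + x + 4·x^2)·Dx^2  (order 2).
h: a_k = 0, -2, -4, -25/3, -33/2, -691/20, -1102/15, -6479/40, -81141/224, …
ICs: h(0) = 0, h′(0) = -2.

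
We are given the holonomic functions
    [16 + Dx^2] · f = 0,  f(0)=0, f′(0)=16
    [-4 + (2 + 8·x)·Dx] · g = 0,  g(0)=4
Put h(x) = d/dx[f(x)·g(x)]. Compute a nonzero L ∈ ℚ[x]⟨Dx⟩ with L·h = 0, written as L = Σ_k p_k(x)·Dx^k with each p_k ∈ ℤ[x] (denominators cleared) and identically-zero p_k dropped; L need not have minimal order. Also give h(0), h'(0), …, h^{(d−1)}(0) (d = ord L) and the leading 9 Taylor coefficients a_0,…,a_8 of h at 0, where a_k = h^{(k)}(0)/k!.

f: a_k = 0, 16, 0, -128/3, 0, 512/15, 0, -4096/315, 0, …
g: a_k = 4, 8, -8, 16, -40, 112, -336, 1056, -3432, …
h₀=f·g: eliminate ⇒ L₀, order ≤ 2·1.
h=h₀': d/dx-closure on L₀ ⇒ L.
L = (212 + 2304·x + 8704·x^2 + 16384·x^3 + 16384·x^4) + (-4 - 144·x - 768·x^2 - 1024·x^3)·Dx + (7 + 88·x + 432·x^2 + 1024·x^3 + 1024·x^4)·Dx^2  (order 2).
h: a_k = 64, 256, -896, -1024/3, -2432/3, 41472/5, -251648/9, 31649792/315, -23715200/63, …
ICs: h(0) = 64, h′(0) = 256.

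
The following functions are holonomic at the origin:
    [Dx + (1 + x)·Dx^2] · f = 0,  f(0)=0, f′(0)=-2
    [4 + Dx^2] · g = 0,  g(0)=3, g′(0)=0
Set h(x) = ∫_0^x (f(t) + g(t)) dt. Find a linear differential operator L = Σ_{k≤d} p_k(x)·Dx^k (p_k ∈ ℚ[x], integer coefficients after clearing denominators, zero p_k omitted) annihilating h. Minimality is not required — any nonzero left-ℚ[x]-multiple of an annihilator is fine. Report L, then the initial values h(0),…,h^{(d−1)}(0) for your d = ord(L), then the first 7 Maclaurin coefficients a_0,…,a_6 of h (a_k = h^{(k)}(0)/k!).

L = (20 + 16·x + 8·x^2)·Dx^2 + (12 + 28·x + 24·x^2 + 8·x^3)·Dx^3 + (5 + 4·x + 2·x^2)·Dx^4 + (3 + 7·x + 6·x^2 + 2·x^3)·Dx^5  (order 5).
h: a_k = 0, 3, -1, -5/3, -1/6, 1/2, -1/15, …
ICs: h(0) = 0, h′(0) = 3, h′′(0) = -2, h′′′(0) = -10, h′′′′(0) = -4.

f: a_k = 0, -2, 1, -2/3, 1/2, -2/5, 1/3, …
g: a_k = 3, 0, -6, 0, 2, 0, -4/15, …
L₀ := lclm(L_f,L_g); ord L₀ ≤ 2+2.
h=∫h₀ ⇒ L = L₀·Dx.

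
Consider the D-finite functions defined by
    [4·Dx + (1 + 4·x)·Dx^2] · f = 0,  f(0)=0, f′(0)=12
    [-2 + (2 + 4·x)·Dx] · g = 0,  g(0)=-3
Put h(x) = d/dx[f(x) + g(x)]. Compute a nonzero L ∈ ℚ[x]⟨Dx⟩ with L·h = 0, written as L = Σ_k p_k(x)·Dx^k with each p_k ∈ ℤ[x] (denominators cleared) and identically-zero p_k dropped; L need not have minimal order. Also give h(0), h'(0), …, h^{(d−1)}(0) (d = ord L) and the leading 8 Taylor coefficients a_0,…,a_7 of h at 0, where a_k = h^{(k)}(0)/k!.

L = (20 + 16·x) + (29 + 104·x + 80·x^2)·Dx + (3 + 22·x + 48·x^2 + 32·x^3)·Dx^2  (order 2).
h: a_k = 9, -45, 375/2, -1521/2, 24471/8, -98115/8, 785739/16, -3144441/16, …
ICs: h(0) = 9, h′(0) = -45.

f: a_k = 0, 12, -24, 64, -192, 3072/5, -2048, 49152/7, …
g: a_k = -3, -3, 3/2, -3/2, 15/8, -21/8, 63/16, -99/16, …
f+g: L₀ = lclm(L_f,L_g), ord ≤ 2+1.
h=h₀': d/dx-closure on L₀ ⇒ L.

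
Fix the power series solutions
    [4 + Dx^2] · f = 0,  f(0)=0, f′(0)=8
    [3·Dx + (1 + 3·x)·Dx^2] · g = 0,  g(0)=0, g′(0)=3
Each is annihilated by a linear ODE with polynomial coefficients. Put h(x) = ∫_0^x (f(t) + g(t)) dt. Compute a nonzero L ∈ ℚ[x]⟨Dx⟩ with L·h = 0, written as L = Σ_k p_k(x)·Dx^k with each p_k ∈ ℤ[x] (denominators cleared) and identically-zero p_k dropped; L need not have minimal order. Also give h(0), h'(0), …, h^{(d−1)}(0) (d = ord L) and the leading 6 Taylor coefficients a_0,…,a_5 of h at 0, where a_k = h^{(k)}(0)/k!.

f: a_k = 0, 8, 0, -16/3, 0, 16/15, …
g: a_k = 0, 3, -9/2, 9, -81/4, 243/5, …
Weyl lclm of L_f,L_g ⇒ L₀ (ord ≤ 4).
Integrate: L := L₀·Dx.
L = (348 + 144·x + 216·x^2)·Dx^2 + (44 + 180·x + 216·x^2 + 216·x^3)·Dx^3 + (87 + 36·x + 54·x^2)·Dx^4 + (11 + 45·x + 54·x^2 + 54·x^3)·Dx^5  (order 5).
h: a_k = 0, 0, 11/2, -3/2, 11/12, -81/20, …
ICs: h(0) = 0, h′(0) = 0, h′′(0) = 11, h′′′(0) = -9, h′′′′(0) = 22.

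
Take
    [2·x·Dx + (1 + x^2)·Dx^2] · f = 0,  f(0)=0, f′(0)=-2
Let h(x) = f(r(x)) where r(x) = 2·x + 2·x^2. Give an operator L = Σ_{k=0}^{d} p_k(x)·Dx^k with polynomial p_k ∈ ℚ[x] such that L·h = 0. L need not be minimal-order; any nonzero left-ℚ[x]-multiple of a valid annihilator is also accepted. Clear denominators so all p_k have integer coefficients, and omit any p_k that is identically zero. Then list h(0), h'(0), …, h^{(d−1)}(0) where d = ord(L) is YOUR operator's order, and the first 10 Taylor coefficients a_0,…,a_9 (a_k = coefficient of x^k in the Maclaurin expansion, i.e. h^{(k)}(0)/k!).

L = (-2 + 8·x + 32·x^2 + 48·x^3 + 24·x^4)·Dx + (1 + 2·x + 4·x^2 + 16·x^3 + 20·x^4 + 8·x^5)·Dx^2  (order 2).
h: a_k = 0, -4, -4, 16/3, 16, 16/5, -176/3, -640/7, 128, 5312/9, …
ICs: h(0) = 0, h′(0) = -4.

f: a_k = 0, -2, 0, 2/3, 0, -2/5, 0, 2/7, 0, -2/9, …
f∘r: x↦r, Dx↦Dx/r' in L_f ⇒ L₀.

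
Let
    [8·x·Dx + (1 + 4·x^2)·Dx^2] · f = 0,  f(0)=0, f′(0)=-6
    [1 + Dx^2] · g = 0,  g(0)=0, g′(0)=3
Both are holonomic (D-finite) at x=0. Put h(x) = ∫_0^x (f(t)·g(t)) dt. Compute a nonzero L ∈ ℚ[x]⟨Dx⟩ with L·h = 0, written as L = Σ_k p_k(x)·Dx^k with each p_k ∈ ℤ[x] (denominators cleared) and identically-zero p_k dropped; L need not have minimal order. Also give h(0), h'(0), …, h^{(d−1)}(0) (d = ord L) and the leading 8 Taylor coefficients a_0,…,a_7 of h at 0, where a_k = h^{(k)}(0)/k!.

L = (85 + 944·x^2 + 416·x^4 + 256·x^6 + 256·x^8)·Dx + (144·x + 704·x^3 + 768·x^5 + 1024·x^7)·Dx^2 + (90 + 992·x^2 + 576·x^4 + 512·x^6 + 512·x^8)·Dx^3 + (144·x + 704·x^3 + 768·x^5 + 1024·x^7)·Dx^4 + (5 + 48·x^2 + 160·x^4 + 256·x^6 + 256·x^8)·Dx^5  (order 5).
h: a_k = 0, 0, 0, -6, 0, 27/5, 0, -247/28, …
ICs: h(0) = 0, h′(0) = 0, h′′(0) = 0, h′′′(0) = -36, h′′′′(0) = 0.

f: a_k = 0, -6, 0, 8, 0, -96/5, 0, 384/7, …
g: a_k = 0, 3, 0, -1/2, 0, 1/40, 0, -1/1680, …
L₀ := L_f ⊗_s L_g (sym. prod.), ord ≤ 4.
h=∫₀ˣh₀: take L = L₀·Dx.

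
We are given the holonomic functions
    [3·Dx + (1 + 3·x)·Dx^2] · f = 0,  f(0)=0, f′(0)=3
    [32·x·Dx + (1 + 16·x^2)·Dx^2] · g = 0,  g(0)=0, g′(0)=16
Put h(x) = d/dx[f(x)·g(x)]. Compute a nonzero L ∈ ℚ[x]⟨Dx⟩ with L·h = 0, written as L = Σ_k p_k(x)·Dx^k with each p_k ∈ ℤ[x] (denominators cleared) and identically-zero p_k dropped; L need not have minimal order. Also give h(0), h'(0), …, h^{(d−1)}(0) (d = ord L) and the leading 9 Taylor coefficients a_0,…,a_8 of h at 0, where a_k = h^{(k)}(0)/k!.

f: a_k = 0, 3, -9/2, 9, -81/4, 243/5, -243/2, 2187/7, -6561/8, …
g: a_k = 0, 16, 0, -256/3, 0, 4096/5, 0, -65536/7, 0, …
L₀ := L_f ⊗_s L_g (sym. prod.), ord ≤ 4.
h₀' ⇒ L via d/dx closure of L₀.
L = (15744 + 89280·x + 811008·x^2 + 5299200·x^3 + 13271040·x^4 + 17252352·x^5 + 21233664·x^7) + (4258 + 91200·x + 775488·x^2 + 4635648·x^3 + 18247680·x^4 + 41140224·x^5 + 46448640·x^6 + 21233664·x^7 + 74317824·x^8)·Dx + (492 + 12548·x + 131328·x^2 + 747968·x^3 + 3219456·x^4 + 10146816·x^5 + 21233664·x^6 + 24920064·x^7 + 21233664·x^8 + 42467328·x^9)·Dx^2 + (73 + 822·x + 6161·x^2 + 34944·x^3 + 151168·x^4 + 500736·x^5 + 1322496·x^6 + 2654208·x^7 + 3244032·x^8 + 3538944·x^9 + 5308416·x^10)·Dx^3  (order 3).
h: a_k = 0, 96, -216, -448, 300, 74016/5, -136584/5, -794496/5, 7178058/35, …
ICs: h(0) = 0, h′(0) = 96, h′′(0) = -432.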